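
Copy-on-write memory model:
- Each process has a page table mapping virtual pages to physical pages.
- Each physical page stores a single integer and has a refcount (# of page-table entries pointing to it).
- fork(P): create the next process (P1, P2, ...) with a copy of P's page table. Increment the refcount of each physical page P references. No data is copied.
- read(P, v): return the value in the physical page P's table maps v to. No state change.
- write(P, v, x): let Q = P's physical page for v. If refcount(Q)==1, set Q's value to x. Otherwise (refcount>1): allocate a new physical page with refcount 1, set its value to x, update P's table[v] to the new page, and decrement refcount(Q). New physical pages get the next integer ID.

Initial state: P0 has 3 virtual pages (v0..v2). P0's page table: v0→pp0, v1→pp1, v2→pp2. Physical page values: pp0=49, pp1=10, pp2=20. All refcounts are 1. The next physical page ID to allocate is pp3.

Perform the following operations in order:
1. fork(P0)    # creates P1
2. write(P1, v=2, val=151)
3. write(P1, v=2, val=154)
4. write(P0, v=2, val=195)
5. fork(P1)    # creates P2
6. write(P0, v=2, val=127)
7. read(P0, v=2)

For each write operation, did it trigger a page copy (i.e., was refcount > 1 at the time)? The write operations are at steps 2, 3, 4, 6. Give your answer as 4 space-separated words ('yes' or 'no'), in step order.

Op 1: fork(P0) -> P1. 3 ppages; refcounts: pp0:2 pp1:2 pp2:2
Op 2: write(P1, v2, 151). refcount(pp2)=2>1 -> COPY to pp3. 4 ppages; refcounts: pp0:2 pp1:2 pp2:1 pp3:1
Op 3: write(P1, v2, 154). refcount(pp3)=1 -> write in place. 4 ppages; refcounts: pp0:2 pp1:2 pp2:1 pp3:1
Op 4: write(P0, v2, 195). refcount(pp2)=1 -> write in place. 4 ppages; refcounts: pp0:2 pp1:2 pp2:1 pp3:1
Op 5: fork(P1) -> P2. 4 ppages; refcounts: pp0:3 pp1:3 pp2:1 pp3:2
Op 6: write(P0, v2, 127). refcount(pp2)=1 -> write in place. 4 ppages; refcounts: pp0:3 pp1:3 pp2:1 pp3:2
Op 7: read(P0, v2) -> 127. No state change.

yes no no no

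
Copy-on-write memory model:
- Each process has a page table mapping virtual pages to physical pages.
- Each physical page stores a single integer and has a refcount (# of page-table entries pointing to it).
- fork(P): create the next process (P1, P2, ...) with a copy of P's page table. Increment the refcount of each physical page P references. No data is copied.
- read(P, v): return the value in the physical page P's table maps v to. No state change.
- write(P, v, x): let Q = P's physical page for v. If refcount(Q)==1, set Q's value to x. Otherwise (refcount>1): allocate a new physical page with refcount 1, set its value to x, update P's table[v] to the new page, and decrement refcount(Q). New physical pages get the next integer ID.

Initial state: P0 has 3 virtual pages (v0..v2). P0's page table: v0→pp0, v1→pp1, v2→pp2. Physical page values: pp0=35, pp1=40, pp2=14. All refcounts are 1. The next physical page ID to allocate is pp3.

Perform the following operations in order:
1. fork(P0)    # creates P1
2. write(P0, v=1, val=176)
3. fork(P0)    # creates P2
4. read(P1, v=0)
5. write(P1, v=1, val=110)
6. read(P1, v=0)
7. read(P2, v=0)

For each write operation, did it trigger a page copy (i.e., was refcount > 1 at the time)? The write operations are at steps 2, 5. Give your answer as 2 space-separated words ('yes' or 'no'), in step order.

Op 1: fork(P0) -> P1. 3 ppages; refcounts: pp0:2 pp1:2 pp2:2
Op 2: write(P0, v1, 176). refcount(pp1)=2>1 -> COPY to pp3. 4 ppages; refcounts: pp0:2 pp1:1 pp2:2 pp3:1
Op 3: fork(P0) -> P2. 4 ppages; refcounts: pp0:3 pp1:1 pp2:3 pp3:2
Op 4: read(P1, v0) -> 35. No state change.
Op 5: write(P1, v1, 110). refcount(pp1)=1 -> write in place. 4 ppages; refcounts: pp0:3 pp1:1 pp2:3 pp3:2
Op 6: read(P1, v0) -> 35. No state change.
Op 7: read(P2, v0) -> 35. No state change.

yes no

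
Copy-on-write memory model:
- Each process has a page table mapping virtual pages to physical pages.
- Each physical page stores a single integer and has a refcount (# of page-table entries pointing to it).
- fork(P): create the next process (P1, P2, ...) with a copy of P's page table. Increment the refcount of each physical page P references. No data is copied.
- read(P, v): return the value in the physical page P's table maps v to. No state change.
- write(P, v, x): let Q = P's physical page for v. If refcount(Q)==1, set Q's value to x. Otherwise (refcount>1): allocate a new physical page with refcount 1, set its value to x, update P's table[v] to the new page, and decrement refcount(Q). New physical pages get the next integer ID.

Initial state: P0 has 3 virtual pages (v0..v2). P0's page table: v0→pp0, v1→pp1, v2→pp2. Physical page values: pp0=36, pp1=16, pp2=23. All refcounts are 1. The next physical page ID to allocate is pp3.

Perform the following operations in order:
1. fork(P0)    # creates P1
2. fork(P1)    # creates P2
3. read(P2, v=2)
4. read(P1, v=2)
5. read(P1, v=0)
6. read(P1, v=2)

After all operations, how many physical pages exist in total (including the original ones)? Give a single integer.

Answer: 3

Derivation:
Op 1: fork(P0) -> P1. 3 ppages; refcounts: pp0:2 pp1:2 pp2:2
Op 2: fork(P1) -> P2. 3 ppages; refcounts: pp0:3 pp1:3 pp2:3
Op 3: read(P2, v2) -> 23. No state change.
Op 4: read(P1, v2) -> 23. No state change.
Op 5: read(P1, v0) -> 36. No state change.
Op 6: read(P1, v2) -> 23. No state change.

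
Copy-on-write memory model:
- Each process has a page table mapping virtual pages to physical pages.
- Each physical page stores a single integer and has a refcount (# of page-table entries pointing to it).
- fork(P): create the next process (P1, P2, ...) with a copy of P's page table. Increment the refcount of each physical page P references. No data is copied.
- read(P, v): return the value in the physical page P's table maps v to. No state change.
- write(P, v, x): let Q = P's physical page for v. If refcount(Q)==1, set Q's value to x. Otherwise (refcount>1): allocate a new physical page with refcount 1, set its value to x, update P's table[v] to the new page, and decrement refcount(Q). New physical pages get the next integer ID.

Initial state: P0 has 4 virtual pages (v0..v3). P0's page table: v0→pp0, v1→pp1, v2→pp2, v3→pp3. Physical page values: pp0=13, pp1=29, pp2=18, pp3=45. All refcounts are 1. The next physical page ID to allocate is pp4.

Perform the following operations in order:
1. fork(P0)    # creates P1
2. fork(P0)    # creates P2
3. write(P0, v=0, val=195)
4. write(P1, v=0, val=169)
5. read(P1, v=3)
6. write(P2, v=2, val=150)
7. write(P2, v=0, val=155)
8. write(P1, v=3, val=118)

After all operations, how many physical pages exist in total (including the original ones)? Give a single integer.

Answer: 8

Derivation:
Op 1: fork(P0) -> P1. 4 ppages; refcounts: pp0:2 pp1:2 pp2:2 pp3:2
Op 2: fork(P0) -> P2. 4 ppages; refcounts: pp0:3 pp1:3 pp2:3 pp3:3
Op 3: write(P0, v0, 195). refcount(pp0)=3>1 -> COPY to pp4. 5 ppages; refcounts: pp0:2 pp1:3 pp2:3 pp3:3 pp4:1
Op 4: write(P1, v0, 169). refcount(pp0)=2>1 -> COPY to pp5. 6 ppages; refcounts: pp0:1 pp1:3 pp2:3 pp3:3 pp4:1 pp5:1
Op 5: read(P1, v3) -> 45. No state change.
Op 6: write(P2, v2, 150). refcount(pp2)=3>1 -> COPY to pp6. 7 ppages; refcounts: pp0:1 pp1:3 pp2:2 pp3:3 pp4:1 pp5:1 pp6:1
Op 7: write(P2, v0, 155). refcount(pp0)=1 -> write in place. 7 ppages; refcounts: pp0:1 pp1:3 pp2:2 pp3:3 pp4:1 pp5:1 pp6:1
Op 8: write(P1, v3, 118). refcount(pp3)=3>1 -> COPY to pp7. 8 ppages; refcounts: pp0:1 pp1:3 pp2:2 pp3:2 pp4:1 pp5:1 pp6:1 pp7:1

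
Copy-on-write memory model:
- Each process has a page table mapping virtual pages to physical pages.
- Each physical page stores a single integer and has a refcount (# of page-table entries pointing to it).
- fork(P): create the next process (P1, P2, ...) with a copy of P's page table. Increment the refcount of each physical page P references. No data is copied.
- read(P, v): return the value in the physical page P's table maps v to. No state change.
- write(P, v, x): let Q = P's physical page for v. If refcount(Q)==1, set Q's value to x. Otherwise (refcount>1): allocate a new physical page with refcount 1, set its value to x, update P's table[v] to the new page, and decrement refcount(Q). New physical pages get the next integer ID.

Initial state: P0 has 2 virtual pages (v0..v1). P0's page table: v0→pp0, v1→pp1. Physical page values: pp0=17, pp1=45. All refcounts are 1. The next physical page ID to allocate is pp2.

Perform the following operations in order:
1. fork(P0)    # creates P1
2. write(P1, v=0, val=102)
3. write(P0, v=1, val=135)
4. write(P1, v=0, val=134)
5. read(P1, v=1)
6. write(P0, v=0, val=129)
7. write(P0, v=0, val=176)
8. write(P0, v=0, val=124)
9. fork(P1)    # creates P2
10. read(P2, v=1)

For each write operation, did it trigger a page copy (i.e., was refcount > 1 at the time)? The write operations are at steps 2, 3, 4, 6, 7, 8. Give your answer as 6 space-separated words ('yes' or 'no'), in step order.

Op 1: fork(P0) -> P1. 2 ppages; refcounts: pp0:2 pp1:2
Op 2: write(P1, v0, 102). refcount(pp0)=2>1 -> COPY to pp2. 3 ppages; refcounts: pp0:1 pp1:2 pp2:1
Op 3: write(P0, v1, 135). refcount(pp1)=2>1 -> COPY to pp3. 4 ppages; refcounts: pp0:1 pp1:1 pp2:1 pp3:1
Op 4: write(P1, v0, 134). refcount(pp2)=1 -> write in place. 4 ppages; refcounts: pp0:1 pp1:1 pp2:1 pp3:1
Op 5: read(P1, v1) -> 45. No state change.
Op 6: write(P0, v0, 129). refcount(pp0)=1 -> write in place. 4 ppages; refcounts: pp0:1 pp1:1 pp2:1 pp3:1
Op 7: write(P0, v0, 176). refcount(pp0)=1 -> write in place. 4 ppages; refcounts: pp0:1 pp1:1 pp2:1 pp3:1
Op 8: write(P0, v0, 124). refcount(pp0)=1 -> write in place. 4 ppages; refcounts: pp0:1 pp1:1 pp2:1 pp3:1
Op 9: fork(P1) -> P2. 4 ppages; refcounts: pp0:1 pp1:2 pp2:2 pp3:1
Op 10: read(P2, v1) -> 45. No state change.

yes yes no no no no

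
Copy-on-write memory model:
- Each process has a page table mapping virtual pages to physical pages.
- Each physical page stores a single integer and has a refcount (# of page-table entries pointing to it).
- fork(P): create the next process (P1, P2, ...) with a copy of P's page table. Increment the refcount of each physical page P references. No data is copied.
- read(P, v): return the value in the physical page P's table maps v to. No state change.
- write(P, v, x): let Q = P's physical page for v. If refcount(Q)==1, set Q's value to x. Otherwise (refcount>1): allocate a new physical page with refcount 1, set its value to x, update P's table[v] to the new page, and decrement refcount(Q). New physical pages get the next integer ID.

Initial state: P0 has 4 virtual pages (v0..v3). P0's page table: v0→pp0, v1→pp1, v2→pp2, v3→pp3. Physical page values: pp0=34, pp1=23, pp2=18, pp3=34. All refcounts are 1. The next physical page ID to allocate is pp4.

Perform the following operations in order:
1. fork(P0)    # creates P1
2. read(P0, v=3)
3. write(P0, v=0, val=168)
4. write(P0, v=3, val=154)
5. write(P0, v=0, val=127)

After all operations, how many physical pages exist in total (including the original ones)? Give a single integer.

Answer: 6

Derivation:
Op 1: fork(P0) -> P1. 4 ppages; refcounts: pp0:2 pp1:2 pp2:2 pp3:2
Op 2: read(P0, v3) -> 34. No state change.
Op 3: write(P0, v0, 168). refcount(pp0)=2>1 -> COPY to pp4. 5 ppages; refcounts: pp0:1 pp1:2 pp2:2 pp3:2 pp4:1
Op 4: write(P0, v3, 154). refcount(pp3)=2>1 -> COPY to pp5. 6 ppages; refcounts: pp0:1 pp1:2 pp2:2 pp3:1 pp4:1 pp5:1
Op 5: write(P0, v0, 127). refcount(pp4)=1 -> write in place. 6 ppages; refcounts: pp0:1 pp1:2 pp2:2 pp3:1 pp4:1 pp5:1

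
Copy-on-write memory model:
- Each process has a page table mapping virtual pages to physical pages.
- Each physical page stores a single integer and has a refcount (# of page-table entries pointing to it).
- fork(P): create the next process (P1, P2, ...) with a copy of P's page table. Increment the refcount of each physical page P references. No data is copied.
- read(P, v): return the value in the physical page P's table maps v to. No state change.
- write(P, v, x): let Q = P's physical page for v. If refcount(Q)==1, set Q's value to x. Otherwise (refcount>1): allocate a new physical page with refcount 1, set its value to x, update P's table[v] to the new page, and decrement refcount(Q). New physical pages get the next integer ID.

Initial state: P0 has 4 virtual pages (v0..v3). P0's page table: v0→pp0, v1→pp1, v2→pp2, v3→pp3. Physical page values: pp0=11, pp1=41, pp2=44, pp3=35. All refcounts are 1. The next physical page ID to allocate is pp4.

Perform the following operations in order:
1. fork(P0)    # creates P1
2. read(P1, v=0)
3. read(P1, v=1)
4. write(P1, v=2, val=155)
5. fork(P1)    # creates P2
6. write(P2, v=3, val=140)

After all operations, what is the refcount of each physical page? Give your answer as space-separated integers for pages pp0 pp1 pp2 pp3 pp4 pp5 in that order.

Op 1: fork(P0) -> P1. 4 ppages; refcounts: pp0:2 pp1:2 pp2:2 pp3:2
Op 2: read(P1, v0) -> 11. No state change.
Op 3: read(P1, v1) -> 41. No state change.
Op 4: write(P1, v2, 155). refcount(pp2)=2>1 -> COPY to pp4. 5 ppages; refcounts: pp0:2 pp1:2 pp2:1 pp3:2 pp4:1
Op 5: fork(P1) -> P2. 5 ppages; refcounts: pp0:3 pp1:3 pp2:1 pp3:3 pp4:2
Op 6: write(P2, v3, 140). refcount(pp3)=3>1 -> COPY to pp5. 6 ppages; refcounts: pp0:3 pp1:3 pp2:1 pp3:2 pp4:2 pp5:1

Answer: 3 3 1 2 2 1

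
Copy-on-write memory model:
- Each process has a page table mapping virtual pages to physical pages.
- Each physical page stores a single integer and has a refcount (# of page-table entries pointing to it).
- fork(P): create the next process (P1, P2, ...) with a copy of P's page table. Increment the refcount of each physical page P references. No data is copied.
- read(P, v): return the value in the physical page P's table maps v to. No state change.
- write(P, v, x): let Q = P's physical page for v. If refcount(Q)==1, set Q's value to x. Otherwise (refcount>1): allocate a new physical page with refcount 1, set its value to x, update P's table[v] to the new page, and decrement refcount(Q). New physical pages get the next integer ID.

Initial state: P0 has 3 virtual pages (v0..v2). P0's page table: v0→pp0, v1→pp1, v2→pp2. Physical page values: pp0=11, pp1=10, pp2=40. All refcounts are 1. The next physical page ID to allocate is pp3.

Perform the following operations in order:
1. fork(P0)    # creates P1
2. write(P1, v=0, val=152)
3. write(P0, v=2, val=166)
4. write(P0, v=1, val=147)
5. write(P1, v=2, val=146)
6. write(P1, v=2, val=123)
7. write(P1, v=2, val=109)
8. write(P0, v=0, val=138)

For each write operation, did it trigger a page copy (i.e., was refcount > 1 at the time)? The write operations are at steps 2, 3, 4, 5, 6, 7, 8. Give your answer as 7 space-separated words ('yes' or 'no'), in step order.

Op 1: fork(P0) -> P1. 3 ppages; refcounts: pp0:2 pp1:2 pp2:2
Op 2: write(P1, v0, 152). refcount(pp0)=2>1 -> COPY to pp3. 4 ppages; refcounts: pp0:1 pp1:2 pp2:2 pp3:1
Op 3: write(P0, v2, 166). refcount(pp2)=2>1 -> COPY to pp4. 5 ppages; refcounts: pp0:1 pp1:2 pp2:1 pp3:1 pp4:1
Op 4: write(P0, v1, 147). refcount(pp1)=2>1 -> COPY to pp5. 6 ppages; refcounts: pp0:1 pp1:1 pp2:1 pp3:1 pp4:1 pp5:1
Op 5: write(P1, v2, 146). refcount(pp2)=1 -> write in place. 6 ppages; refcounts: pp0:1 pp1:1 pp2:1 pp3:1 pp4:1 pp5:1
Op 6: write(P1, v2, 123). refcount(pp2)=1 -> write in place. 6 ppages; refcounts: pp0:1 pp1:1 pp2:1 pp3:1 pp4:1 pp5:1
Op 7: write(P1, v2, 109). refcount(pp2)=1 -> write in place. 6 ppages; refcounts: pp0:1 pp1:1 pp2:1 pp3:1 pp4:1 pp5:1
Op 8: write(P0, v0, 138). refcount(pp0)=1 -> write in place. 6 ppages; refcounts: pp0:1 pp1:1 pp2:1 pp3:1 pp4:1 pp5:1

yes yes yes no no no no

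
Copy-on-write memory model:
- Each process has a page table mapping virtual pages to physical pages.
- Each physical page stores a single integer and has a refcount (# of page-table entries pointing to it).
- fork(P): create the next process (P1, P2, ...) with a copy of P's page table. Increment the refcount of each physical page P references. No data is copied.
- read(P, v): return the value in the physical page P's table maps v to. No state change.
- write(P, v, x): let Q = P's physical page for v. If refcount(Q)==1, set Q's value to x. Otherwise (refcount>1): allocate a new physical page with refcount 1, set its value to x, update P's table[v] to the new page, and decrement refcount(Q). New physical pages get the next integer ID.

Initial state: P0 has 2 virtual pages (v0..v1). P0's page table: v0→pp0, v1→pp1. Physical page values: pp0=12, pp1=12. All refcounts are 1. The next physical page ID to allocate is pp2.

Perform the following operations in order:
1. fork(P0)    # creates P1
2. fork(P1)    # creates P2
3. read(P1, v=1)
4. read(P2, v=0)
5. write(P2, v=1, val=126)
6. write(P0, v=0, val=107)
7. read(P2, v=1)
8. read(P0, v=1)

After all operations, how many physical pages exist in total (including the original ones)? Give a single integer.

Op 1: fork(P0) -> P1. 2 ppages; refcounts: pp0:2 pp1:2
Op 2: fork(P1) -> P2. 2 ppages; refcounts: pp0:3 pp1:3
Op 3: read(P1, v1) -> 12. No state change.
Op 4: read(P2, v0) -> 12. No state change.
Op 5: write(P2, v1, 126). refcount(pp1)=3>1 -> COPY to pp2. 3 ppages; refcounts: pp0:3 pp1:2 pp2:1
Op 6: write(P0, v0, 107). refcount(pp0)=3>1 -> COPY to pp3. 4 ppages; refcounts: pp0:2 pp1:2 pp2:1 pp3:1
Op 7: read(P2, v1) -> 126. No state change.
Op 8: read(P0, v1) -> 12. No state change.

Answer: 4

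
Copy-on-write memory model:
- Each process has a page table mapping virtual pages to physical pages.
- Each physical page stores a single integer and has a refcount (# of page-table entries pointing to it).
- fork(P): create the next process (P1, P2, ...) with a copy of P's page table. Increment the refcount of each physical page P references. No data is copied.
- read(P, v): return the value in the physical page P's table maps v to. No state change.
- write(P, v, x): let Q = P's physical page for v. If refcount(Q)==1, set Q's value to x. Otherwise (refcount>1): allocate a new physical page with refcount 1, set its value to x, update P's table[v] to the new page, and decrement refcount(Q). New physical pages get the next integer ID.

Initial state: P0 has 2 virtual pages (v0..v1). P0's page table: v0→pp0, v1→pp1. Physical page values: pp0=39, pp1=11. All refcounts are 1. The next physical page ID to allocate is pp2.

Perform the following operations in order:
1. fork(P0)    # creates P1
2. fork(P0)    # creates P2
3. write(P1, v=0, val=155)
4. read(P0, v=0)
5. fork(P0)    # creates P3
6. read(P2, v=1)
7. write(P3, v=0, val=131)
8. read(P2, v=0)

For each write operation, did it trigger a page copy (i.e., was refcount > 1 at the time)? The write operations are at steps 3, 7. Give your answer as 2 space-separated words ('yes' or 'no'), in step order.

Op 1: fork(P0) -> P1. 2 ppages; refcounts: pp0:2 pp1:2
Op 2: fork(P0) -> P2. 2 ppages; refcounts: pp0:3 pp1:3
Op 3: write(P1, v0, 155). refcount(pp0)=3>1 -> COPY to pp2. 3 ppages; refcounts: pp0:2 pp1:3 pp2:1
Op 4: read(P0, v0) -> 39. No state change.
Op 5: fork(P0) -> P3. 3 ppages; refcounts: pp0:3 pp1:4 pp2:1
Op 6: read(P2, v1) -> 11. No state change.
Op 7: write(P3, v0, 131). refcount(pp0)=3>1 -> COPY to pp3. 4 ppages; refcounts: pp0:2 pp1:4 pp2:1 pp3:1
Op 8: read(P2, v0) -> 39. No state change.

yes yes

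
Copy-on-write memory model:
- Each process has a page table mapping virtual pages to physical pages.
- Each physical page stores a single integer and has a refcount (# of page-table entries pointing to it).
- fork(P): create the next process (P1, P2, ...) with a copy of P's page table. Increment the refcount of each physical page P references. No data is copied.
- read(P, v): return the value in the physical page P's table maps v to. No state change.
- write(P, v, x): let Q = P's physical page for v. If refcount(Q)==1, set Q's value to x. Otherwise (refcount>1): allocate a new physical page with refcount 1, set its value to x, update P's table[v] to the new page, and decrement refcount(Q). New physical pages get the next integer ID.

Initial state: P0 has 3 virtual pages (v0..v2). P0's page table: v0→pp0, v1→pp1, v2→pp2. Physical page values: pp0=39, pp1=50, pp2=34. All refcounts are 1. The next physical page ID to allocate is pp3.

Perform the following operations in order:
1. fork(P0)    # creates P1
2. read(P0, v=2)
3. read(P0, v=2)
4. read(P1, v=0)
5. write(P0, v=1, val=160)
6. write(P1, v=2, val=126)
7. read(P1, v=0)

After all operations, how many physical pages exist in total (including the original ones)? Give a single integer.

Op 1: fork(P0) -> P1. 3 ppages; refcounts: pp0:2 pp1:2 pp2:2
Op 2: read(P0, v2) -> 34. No state change.
Op 3: read(P0, v2) -> 34. No state change.
Op 4: read(P1, v0) -> 39. No state change.
Op 5: write(P0, v1, 160). refcount(pp1)=2>1 -> COPY to pp3. 4 ppages; refcounts: pp0:2 pp1:1 pp2:2 pp3:1
Op 6: write(P1, v2, 126). refcount(pp2)=2>1 -> COPY to pp4. 5 ppages; refcounts: pp0:2 pp1:1 pp2:1 pp3:1 pp4:1
Op 7: read(P1, v0) -> 39. No state change.

Answer: 5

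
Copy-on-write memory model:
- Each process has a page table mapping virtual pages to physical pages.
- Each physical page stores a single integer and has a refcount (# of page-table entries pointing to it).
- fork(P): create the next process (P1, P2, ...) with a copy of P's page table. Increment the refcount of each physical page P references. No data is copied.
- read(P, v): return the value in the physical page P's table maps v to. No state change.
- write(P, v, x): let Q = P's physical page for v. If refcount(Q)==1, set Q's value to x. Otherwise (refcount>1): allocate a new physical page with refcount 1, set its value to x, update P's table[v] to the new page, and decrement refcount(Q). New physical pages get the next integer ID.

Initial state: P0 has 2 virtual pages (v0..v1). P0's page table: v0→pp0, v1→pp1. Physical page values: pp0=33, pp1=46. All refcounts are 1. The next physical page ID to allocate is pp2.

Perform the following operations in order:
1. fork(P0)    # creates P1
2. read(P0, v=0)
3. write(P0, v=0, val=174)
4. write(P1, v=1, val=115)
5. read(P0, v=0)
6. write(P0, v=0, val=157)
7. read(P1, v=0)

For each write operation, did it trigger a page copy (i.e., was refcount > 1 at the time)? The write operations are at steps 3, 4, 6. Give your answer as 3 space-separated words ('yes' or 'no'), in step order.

Op 1: fork(P0) -> P1. 2 ppages; refcounts: pp0:2 pp1:2
Op 2: read(P0, v0) -> 33. No state change.
Op 3: write(P0, v0, 174). refcount(pp0)=2>1 -> COPY to pp2. 3 ppages; refcounts: pp0:1 pp1:2 pp2:1
Op 4: write(P1, v1, 115). refcount(pp1)=2>1 -> COPY to pp3. 4 ppages; refcounts: pp0:1 pp1:1 pp2:1 pp3:1
Op 5: read(P0, v0) -> 174. No state change.
Op 6: write(P0, v0, 157). refcount(pp2)=1 -> write in place. 4 ppages; refcounts: pp0:1 pp1:1 pp2:1 pp3:1
Op 7: read(P1, v0) -> 33. No state change.

yes yes no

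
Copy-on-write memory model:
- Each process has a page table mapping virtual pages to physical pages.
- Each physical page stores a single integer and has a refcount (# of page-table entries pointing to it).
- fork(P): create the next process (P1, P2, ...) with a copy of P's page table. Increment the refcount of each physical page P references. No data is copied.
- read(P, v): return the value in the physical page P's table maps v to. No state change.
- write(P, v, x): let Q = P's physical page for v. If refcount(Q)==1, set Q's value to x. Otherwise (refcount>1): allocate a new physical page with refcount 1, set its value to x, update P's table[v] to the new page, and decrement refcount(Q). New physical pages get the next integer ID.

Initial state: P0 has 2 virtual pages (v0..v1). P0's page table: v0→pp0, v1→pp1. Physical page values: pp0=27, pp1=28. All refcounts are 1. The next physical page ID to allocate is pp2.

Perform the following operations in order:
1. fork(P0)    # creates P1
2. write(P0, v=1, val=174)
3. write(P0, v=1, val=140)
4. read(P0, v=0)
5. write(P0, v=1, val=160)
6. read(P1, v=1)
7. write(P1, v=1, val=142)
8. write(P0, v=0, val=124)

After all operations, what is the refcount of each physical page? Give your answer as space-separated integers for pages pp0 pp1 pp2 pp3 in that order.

Answer: 1 1 1 1

Derivation:
Op 1: fork(P0) -> P1. 2 ppages; refcounts: pp0:2 pp1:2
Op 2: write(P0, v1, 174). refcount(pp1)=2>1 -> COPY to pp2. 3 ppages; refcounts: pp0:2 pp1:1 pp2:1
Op 3: write(P0, v1, 140). refcount(pp2)=1 -> write in place. 3 ppages; refcounts: pp0:2 pp1:1 pp2:1
Op 4: read(P0, v0) -> 27. No state change.
Op 5: write(P0, v1, 160). refcount(pp2)=1 -> write in place. 3 ppages; refcounts: pp0:2 pp1:1 pp2:1
Op 6: read(P1, v1) -> 28. No state change.
Op 7: write(P1, v1, 142). refcount(pp1)=1 -> write in place. 3 ppages; refcounts: pp0:2 pp1:1 pp2:1
Op 8: write(P0, v0, 124). refcount(pp0)=2>1 -> COPY to pp3. 4 ppages; refcounts: pp0:1 pp1:1 pp2:1 pp3:1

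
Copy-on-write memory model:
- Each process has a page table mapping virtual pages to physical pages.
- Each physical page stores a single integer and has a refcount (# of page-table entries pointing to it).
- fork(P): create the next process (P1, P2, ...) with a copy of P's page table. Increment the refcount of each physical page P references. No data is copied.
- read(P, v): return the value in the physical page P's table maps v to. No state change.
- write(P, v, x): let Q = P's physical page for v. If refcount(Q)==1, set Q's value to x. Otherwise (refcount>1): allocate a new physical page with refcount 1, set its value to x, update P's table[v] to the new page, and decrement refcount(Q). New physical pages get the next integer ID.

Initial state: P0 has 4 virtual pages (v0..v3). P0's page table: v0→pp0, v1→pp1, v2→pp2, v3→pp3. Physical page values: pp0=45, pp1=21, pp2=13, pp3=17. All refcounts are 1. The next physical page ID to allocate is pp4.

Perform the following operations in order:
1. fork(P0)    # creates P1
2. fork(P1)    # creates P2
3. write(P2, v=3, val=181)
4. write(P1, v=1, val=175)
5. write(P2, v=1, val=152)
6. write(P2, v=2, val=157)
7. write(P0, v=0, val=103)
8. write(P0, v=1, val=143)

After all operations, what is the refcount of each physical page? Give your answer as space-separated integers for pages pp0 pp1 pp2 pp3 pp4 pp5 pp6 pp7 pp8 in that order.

Answer: 2 1 2 2 1 1 1 1 1

Derivation:
Op 1: fork(P0) -> P1. 4 ppages; refcounts: pp0:2 pp1:2 pp2:2 pp3:2
Op 2: fork(P1) -> P2. 4 ppages; refcounts: pp0:3 pp1:3 pp2:3 pp3:3
Op 3: write(P2, v3, 181). refcount(pp3)=3>1 -> COPY to pp4. 5 ppages; refcounts: pp0:3 pp1:3 pp2:3 pp3:2 pp4:1
Op 4: write(P1, v1, 175). refcount(pp1)=3>1 -> COPY to pp5. 6 ppages; refcounts: pp0:3 pp1:2 pp2:3 pp3:2 pp4:1 pp5:1
Op 5: write(P2, v1, 152). refcount(pp1)=2>1 -> COPY to pp6. 7 ppages; refcounts: pp0:3 pp1:1 pp2:3 pp3:2 pp4:1 pp5:1 pp6:1
Op 6: write(P2, v2, 157). refcount(pp2)=3>1 -> COPY to pp7. 8 ppages; refcounts: pp0:3 pp1:1 pp2:2 pp3:2 pp4:1 pp5:1 pp6:1 pp7:1
Op 7: write(P0, v0, 103). refcount(pp0)=3>1 -> COPY to pp8. 9 ppages; refcounts: pp0:2 pp1:1 pp2:2 pp3:2 pp4:1 pp5:1 pp6:1 pp7:1 pp8:1
Op 8: write(P0, v1, 143). refcount(pp1)=1 -> write in place. 9 ppages; refcounts: pp0:2 pp1:1 pp2:2 pp3:2 pp4:1 pp5:1 pp6:1 pp7:1 pp8:1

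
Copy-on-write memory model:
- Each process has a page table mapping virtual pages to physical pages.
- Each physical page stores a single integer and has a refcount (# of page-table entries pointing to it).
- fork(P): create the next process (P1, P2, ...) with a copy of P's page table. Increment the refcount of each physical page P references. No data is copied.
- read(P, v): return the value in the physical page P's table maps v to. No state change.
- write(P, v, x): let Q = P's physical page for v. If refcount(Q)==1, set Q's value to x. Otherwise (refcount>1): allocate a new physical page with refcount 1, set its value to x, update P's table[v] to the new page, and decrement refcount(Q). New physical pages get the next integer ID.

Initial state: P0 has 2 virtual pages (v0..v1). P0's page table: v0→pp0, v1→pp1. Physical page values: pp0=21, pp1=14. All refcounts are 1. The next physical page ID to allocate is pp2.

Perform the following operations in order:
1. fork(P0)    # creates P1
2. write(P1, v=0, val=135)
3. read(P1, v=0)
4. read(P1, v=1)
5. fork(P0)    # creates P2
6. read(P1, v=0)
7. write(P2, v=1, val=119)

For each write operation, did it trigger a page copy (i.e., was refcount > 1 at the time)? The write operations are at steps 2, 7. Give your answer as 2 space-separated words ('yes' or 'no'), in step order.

Op 1: fork(P0) -> P1. 2 ppages; refcounts: pp0:2 pp1:2
Op 2: write(P1, v0, 135). refcount(pp0)=2>1 -> COPY to pp2. 3 ppages; refcounts: pp0:1 pp1:2 pp2:1
Op 3: read(P1, v0) -> 135. No state change.
Op 4: read(P1, v1) -> 14. No state change.
Op 5: fork(P0) -> P2. 3 ppages; refcounts: pp0:2 pp1:3 pp2:1
Op 6: read(P1, v0) -> 135. No state change.
Op 7: write(P2, v1, 119). refcount(pp1)=3>1 -> COPY to pp3. 4 ppages; refcounts: pp0:2 pp1:2 pp2:1 pp3:1

yes yes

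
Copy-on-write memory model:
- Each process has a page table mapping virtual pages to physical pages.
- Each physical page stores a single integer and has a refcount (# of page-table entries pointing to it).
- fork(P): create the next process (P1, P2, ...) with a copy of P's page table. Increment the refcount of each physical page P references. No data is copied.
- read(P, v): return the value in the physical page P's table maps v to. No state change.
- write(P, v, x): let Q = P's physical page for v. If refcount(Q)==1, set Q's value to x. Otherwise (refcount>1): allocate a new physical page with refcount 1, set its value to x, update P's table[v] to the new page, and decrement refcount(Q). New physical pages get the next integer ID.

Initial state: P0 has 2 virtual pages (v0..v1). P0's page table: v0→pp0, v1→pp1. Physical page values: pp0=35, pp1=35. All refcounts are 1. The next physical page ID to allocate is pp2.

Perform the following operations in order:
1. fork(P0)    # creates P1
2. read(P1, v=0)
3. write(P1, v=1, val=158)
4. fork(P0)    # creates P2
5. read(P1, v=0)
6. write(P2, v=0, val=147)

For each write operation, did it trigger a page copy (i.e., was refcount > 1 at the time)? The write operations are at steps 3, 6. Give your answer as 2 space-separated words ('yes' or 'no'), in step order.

Op 1: fork(P0) -> P1. 2 ppages; refcounts: pp0:2 pp1:2
Op 2: read(P1, v0) -> 35. No state change.
Op 3: write(P1, v1, 158). refcount(pp1)=2>1 -> COPY to pp2. 3 ppages; refcounts: pp0:2 pp1:1 pp2:1
Op 4: fork(P0) -> P2. 3 ppages; refcounts: pp0:3 pp1:2 pp2:1
Op 5: read(P1, v0) -> 35. No state change.
Op 6: write(P2, v0, 147). refcount(pp0)=3>1 -> COPY to pp3. 4 ppages; refcounts: pp0:2 pp1:2 pp2:1 pp3:1

yes yes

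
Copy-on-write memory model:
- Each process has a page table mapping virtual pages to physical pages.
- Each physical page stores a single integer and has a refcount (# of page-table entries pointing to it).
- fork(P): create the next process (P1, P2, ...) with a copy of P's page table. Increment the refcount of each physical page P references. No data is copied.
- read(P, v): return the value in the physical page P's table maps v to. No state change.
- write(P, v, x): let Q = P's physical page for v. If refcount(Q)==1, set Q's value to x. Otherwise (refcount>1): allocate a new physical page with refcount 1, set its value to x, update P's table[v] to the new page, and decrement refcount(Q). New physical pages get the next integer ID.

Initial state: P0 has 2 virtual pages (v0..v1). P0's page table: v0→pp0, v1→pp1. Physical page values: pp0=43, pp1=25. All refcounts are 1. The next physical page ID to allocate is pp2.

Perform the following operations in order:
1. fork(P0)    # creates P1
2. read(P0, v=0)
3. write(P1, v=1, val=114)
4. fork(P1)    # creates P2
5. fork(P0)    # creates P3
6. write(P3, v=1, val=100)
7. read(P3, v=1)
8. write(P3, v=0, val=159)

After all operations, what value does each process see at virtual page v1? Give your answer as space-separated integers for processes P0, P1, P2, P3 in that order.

Op 1: fork(P0) -> P1. 2 ppages; refcounts: pp0:2 pp1:2
Op 2: read(P0, v0) -> 43. No state change.
Op 3: write(P1, v1, 114). refcount(pp1)=2>1 -> COPY to pp2. 3 ppages; refcounts: pp0:2 pp1:1 pp2:1
Op 4: fork(P1) -> P2. 3 ppages; refcounts: pp0:3 pp1:1 pp2:2
Op 5: fork(P0) -> P3. 3 ppages; refcounts: pp0:4 pp1:2 pp2:2
Op 6: write(P3, v1, 100). refcount(pp1)=2>1 -> COPY to pp3. 4 ppages; refcounts: pp0:4 pp1:1 pp2:2 pp3:1
Op 7: read(P3, v1) -> 100. No state change.
Op 8: write(P3, v0, 159). refcount(pp0)=4>1 -> COPY to pp4. 5 ppages; refcounts: pp0:3 pp1:1 pp2:2 pp3:1 pp4:1
P0: v1 -> pp1 = 25
P1: v1 -> pp2 = 114
P2: v1 -> pp2 = 114
P3: v1 -> pp3 = 100

Answer: 25 114 114 100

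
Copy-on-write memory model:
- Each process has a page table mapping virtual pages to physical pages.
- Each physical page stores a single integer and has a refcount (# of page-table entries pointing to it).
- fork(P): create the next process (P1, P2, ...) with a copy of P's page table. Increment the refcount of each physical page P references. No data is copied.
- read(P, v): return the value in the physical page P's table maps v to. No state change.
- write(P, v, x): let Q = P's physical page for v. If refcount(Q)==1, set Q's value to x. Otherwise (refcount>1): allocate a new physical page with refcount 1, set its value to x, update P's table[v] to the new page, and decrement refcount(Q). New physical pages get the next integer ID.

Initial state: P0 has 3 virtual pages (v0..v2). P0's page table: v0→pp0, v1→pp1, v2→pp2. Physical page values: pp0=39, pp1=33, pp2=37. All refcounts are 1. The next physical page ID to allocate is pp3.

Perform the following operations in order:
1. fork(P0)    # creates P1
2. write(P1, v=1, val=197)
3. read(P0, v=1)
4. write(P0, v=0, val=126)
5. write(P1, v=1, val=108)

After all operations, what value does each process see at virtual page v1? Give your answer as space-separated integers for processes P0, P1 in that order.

Answer: 33 108

Derivation:
Op 1: fork(P0) -> P1. 3 ppages; refcounts: pp0:2 pp1:2 pp2:2
Op 2: write(P1, v1, 197). refcount(pp1)=2>1 -> COPY to pp3. 4 ppages; refcounts: pp0:2 pp1:1 pp2:2 pp3:1
Op 3: read(P0, v1) -> 33. No state change.
Op 4: write(P0, v0, 126). refcount(pp0)=2>1 -> COPY to pp4. 5 ppages; refcounts: pp0:1 pp1:1 pp2:2 pp3:1 pp4:1
Op 5: write(P1, v1, 108). refcount(pp3)=1 -> write in place. 5 ppages; refcounts: pp0:1 pp1:1 pp2:2 pp3:1 pp4:1
P0: v1 -> pp1 = 33
P1: v1 -> pp3 = 108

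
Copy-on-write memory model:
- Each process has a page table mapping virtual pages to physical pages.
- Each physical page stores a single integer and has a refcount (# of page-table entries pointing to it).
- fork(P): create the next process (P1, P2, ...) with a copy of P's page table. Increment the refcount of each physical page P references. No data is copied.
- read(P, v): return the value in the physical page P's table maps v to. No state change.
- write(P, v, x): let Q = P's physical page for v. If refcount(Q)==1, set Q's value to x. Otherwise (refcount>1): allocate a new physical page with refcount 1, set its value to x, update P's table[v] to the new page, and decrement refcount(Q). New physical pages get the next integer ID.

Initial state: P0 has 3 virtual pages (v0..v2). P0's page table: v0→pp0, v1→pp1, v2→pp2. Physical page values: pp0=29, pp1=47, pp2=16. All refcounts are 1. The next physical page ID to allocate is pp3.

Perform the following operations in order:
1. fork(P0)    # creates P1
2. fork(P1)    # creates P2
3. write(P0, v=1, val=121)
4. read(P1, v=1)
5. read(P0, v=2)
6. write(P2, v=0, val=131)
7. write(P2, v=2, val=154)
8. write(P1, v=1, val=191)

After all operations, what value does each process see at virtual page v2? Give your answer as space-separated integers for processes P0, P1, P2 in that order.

Op 1: fork(P0) -> P1. 3 ppages; refcounts: pp0:2 pp1:2 pp2:2
Op 2: fork(P1) -> P2. 3 ppages; refcounts: pp0:3 pp1:3 pp2:3
Op 3: write(P0, v1, 121). refcount(pp1)=3>1 -> COPY to pp3. 4 ppages; refcounts: pp0:3 pp1:2 pp2:3 pp3:1
Op 4: read(P1, v1) -> 47. No state change.
Op 5: read(P0, v2) -> 16. No state change.
Op 6: write(P2, v0, 131). refcount(pp0)=3>1 -> COPY to pp4. 5 ppages; refcounts: pp0:2 pp1:2 pp2:3 pp3:1 pp4:1
Op 7: write(P2, v2, 154). refcount(pp2)=3>1 -> COPY to pp5. 6 ppages; refcounts: pp0:2 pp1:2 pp2:2 pp3:1 pp4:1 pp5:1
Op 8: write(P1, v1, 191). refcount(pp1)=2>1 -> COPY to pp6. 7 ppages; refcounts: pp0:2 pp1:1 pp2:2 pp3:1 pp4:1 pp5:1 pp6:1
P0: v2 -> pp2 = 16
P1: v2 -> pp2 = 16
P2: v2 -> pp5 = 154

Answer: 16 16 154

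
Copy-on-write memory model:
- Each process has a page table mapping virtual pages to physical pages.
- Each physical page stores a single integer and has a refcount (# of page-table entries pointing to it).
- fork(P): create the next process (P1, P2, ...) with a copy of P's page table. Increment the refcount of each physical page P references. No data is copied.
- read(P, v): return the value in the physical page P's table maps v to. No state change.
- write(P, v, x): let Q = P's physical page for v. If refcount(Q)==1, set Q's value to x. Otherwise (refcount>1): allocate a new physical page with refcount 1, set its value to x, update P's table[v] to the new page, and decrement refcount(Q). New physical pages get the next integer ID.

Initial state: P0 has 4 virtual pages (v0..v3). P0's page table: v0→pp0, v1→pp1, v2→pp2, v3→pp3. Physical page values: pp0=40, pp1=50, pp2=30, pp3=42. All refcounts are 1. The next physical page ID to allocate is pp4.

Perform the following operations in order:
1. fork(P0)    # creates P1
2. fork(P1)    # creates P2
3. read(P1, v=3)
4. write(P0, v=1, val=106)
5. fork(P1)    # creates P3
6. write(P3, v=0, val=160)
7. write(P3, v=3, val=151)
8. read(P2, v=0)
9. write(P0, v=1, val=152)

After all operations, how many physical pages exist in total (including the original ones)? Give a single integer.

Op 1: fork(P0) -> P1. 4 ppages; refcounts: pp0:2 pp1:2 pp2:2 pp3:2
Op 2: fork(P1) -> P2. 4 ppages; refcounts: pp0:3 pp1:3 pp2:3 pp3:3
Op 3: read(P1, v3) -> 42. No state change.
Op 4: write(P0, v1, 106). refcount(pp1)=3>1 -> COPY to pp4. 5 ppages; refcounts: pp0:3 pp1:2 pp2:3 pp3:3 pp4:1
Op 5: fork(P1) -> P3. 5 ppages; refcounts: pp0:4 pp1:3 pp2:4 pp3:4 pp4:1
Op 6: write(P3, v0, 160). refcount(pp0)=4>1 -> COPY to pp5. 6 ppages; refcounts: pp0:3 pp1:3 pp2:4 pp3:4 pp4:1 pp5:1
Op 7: write(P3, v3, 151). refcount(pp3)=4>1 -> COPY to pp6. 7 ppages; refcounts: pp0:3 pp1:3 pp2:4 pp3:3 pp4:1 pp5:1 pp6:1
Op 8: read(P2, v0) -> 40. No state change.
Op 9: write(P0, v1, 152). refcount(pp4)=1 -> write in place. 7 ppages; refcounts: pp0:3 pp1:3 pp2:4 pp3:3 pp4:1 pp5:1 pp6:1

Answer: 7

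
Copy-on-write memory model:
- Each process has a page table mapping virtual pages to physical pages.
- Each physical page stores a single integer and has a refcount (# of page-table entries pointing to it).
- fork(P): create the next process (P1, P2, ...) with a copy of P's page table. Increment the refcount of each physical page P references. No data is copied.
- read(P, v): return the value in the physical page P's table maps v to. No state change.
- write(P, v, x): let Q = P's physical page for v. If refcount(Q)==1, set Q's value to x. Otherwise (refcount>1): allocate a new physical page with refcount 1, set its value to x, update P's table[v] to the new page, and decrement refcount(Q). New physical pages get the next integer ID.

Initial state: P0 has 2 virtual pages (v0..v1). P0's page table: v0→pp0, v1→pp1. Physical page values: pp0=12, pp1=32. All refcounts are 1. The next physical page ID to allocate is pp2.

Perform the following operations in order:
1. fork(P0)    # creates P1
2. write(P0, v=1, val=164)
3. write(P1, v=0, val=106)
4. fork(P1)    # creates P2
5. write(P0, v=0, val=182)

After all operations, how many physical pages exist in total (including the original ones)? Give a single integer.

Answer: 4

Derivation:
Op 1: fork(P0) -> P1. 2 ppages; refcounts: pp0:2 pp1:2
Op 2: write(P0, v1, 164). refcount(pp1)=2>1 -> COPY to pp2. 3 ppages; refcounts: pp0:2 pp1:1 pp2:1
Op 3: write(P1, v0, 106). refcount(pp0)=2>1 -> COPY to pp3. 4 ppages; refcounts: pp0:1 pp1:1 pp2:1 pp3:1
Op 4: fork(P1) -> P2. 4 ppages; refcounts: pp0:1 pp1:2 pp2:1 pp3:2
Op 5: write(P0, v0, 182). refcount(pp0)=1 -> write in place. 4 ppages; refcounts: pp0:1 pp1:2 pp2:1 pp3:2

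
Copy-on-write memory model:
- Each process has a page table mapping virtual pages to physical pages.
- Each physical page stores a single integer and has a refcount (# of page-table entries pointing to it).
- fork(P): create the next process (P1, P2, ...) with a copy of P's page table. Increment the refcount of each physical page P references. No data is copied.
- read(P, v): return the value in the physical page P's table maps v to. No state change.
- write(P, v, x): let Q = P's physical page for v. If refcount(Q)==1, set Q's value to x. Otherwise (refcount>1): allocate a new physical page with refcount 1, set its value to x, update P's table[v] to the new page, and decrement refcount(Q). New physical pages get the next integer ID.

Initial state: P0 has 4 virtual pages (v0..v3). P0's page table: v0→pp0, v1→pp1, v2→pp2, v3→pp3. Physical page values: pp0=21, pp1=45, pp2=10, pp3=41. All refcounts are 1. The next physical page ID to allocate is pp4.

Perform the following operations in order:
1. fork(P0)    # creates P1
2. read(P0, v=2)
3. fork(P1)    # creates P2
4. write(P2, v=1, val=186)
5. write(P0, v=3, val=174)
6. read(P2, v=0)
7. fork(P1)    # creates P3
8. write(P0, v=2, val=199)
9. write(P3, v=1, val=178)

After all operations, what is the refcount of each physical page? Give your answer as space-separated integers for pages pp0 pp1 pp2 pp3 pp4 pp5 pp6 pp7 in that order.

Op 1: fork(P0) -> P1. 4 ppages; refcounts: pp0:2 pp1:2 pp2:2 pp3:2
Op 2: read(P0, v2) -> 10. No state change.
Op 3: fork(P1) -> P2. 4 ppages; refcounts: pp0:3 pp1:3 pp2:3 pp3:3
Op 4: write(P2, v1, 186). refcount(pp1)=3>1 -> COPY to pp4. 5 ppages; refcounts: pp0:3 pp1:2 pp2:3 pp3:3 pp4:1
Op 5: write(P0, v3, 174). refcount(pp3)=3>1 -> COPY to pp5. 6 ppages; refcounts: pp0:3 pp1:2 pp2:3 pp3:2 pp4:1 pp5:1
Op 6: read(P2, v0) -> 21. No state change.
Op 7: fork(P1) -> P3. 6 ppages; refcounts: pp0:4 pp1:3 pp2:4 pp3:3 pp4:1 pp5:1
Op 8: write(P0, v2, 199). refcount(pp2)=4>1 -> COPY to pp6. 7 ppages; refcounts: pp0:4 pp1:3 pp2:3 pp3:3 pp4:1 pp5:1 pp6:1
Op 9: write(P3, v1, 178). refcount(pp1)=3>1 -> COPY to pp7. 8 ppages; refcounts: pp0:4 pp1:2 pp2:3 pp3:3 pp4:1 pp5:1 pp6:1 pp7:1

Answer: 4 2 3 3 1 1 1 1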